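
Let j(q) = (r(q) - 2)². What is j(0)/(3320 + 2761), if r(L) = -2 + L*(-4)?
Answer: 16/6081 ≈ 0.0026311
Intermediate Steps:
r(L) = -2 - 4*L
j(q) = (-4 - 4*q)² (j(q) = ((-2 - 4*q) - 2)² = (-4 - 4*q)²)
j(0)/(3320 + 2761) = (16*(1 + 0)²)/(3320 + 2761) = (16*1²)/6081 = (16*1)*(1/6081) = 16*(1/6081) = 16/6081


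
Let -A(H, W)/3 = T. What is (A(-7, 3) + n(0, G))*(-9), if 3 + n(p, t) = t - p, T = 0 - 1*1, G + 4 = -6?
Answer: 90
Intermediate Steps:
G = -10 (G = -4 - 6 = -10)
T = -1 (T = 0 - 1 = -1)
A(H, W) = 3 (A(H, W) = -3*(-1) = 3)
n(p, t) = -3 + t - p (n(p, t) = -3 + (t - p) = -3 + t - p)
(A(-7, 3) + n(0, G))*(-9) = (3 + (-3 - 10 - 1*0))*(-9) = (3 + (-3 - 10 + 0))*(-9) = (3 - 13)*(-9) = -10*(-9) = 90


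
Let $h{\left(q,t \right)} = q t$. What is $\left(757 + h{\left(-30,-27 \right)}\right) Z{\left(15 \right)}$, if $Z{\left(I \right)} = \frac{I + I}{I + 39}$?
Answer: $\frac{7835}{9} \approx 870.56$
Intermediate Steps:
$Z{\left(I \right)} = \frac{2 I}{39 + I}$
$\left(757 + h{\left(-30,-27 \right)}\right) Z{\left(15 \right)} = \left(757 - -810\right) 2 \cdot 15 \frac{1}{39 + 15} = \left(757 + 810\right) 2 \cdot 15 \cdot \frac{1}{54} = 1567 \cdot 2 \cdot 15 \cdot \frac{1}{54} = 1567 \cdot \frac{5}{9} = \frac{7835}{9}$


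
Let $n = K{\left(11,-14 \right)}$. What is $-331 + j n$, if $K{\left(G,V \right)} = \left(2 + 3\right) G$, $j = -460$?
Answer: $-25631$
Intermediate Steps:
$K{\left(G,V \right)} = 5 G$
$n = 55$ ($n = 5 \cdot 11 = 55$)
$-331 + j n = -331 - 25300 = -25631$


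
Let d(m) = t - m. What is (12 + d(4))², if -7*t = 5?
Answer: 2601/49 ≈ 53.082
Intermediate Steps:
t = -5/7 (t = -⅐*5 = -5/7 ≈ -0.71429)
d(m) = -5/7 - m
(12 + d(4))² = (12 + (-5/7 - 1*4))² = (12 + (-5/7 - 4))² = (12 - 33/7)² = (51/7)² = 2601/49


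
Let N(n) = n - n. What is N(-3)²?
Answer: 0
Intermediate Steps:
N(n) = 0
N(-3)² = 0² = 0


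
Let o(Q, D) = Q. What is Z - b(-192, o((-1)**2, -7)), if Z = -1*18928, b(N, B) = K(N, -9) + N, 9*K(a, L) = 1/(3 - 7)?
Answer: -674495/36 ≈ -18736.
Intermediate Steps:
K(a, L) = -1/36 (K(a, L) = 1/(9*(3 - 7)) = (1/9)/(-4) = (1/9)*(-1/4) = -1/36)
b(N, B) = -1/36 + N
Z = -18928
Z - b(-192, o((-1)**2, -7)) = -18928 - (-1/36 - 192) = -18928 - 1*(-6913/36) = -18928 + 6913/36 = -674495/36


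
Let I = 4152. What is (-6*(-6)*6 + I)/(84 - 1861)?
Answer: -4368/1777 ≈ -2.4581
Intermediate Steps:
(-6*(-6)*6 + I)/(84 - 1861) = (-6*(-6)*6 + 4152)/(84 - 1861) = (36*6 + 4152)/(-1777) = (216 + 4152)*(-1/1777) = 4368*(-1/1777) = -4368/1777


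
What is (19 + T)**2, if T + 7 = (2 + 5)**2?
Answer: 3721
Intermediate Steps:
T = 42 (T = -7 + (2 + 5)**2 = -7 + 7**2 = -7 + 49 = 42)
(19 + T)**2 = (19 + 42)**2 = 61**2 = 3721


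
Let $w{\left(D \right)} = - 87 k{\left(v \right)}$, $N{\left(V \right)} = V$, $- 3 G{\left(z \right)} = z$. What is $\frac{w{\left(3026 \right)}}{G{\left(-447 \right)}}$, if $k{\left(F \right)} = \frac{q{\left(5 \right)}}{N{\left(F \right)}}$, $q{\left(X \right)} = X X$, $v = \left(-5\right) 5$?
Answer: $\frac{87}{149} \approx 0.58389$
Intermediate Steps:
$v = -25$
$G{\left(z \right)} = - \frac{z}{3}$
$q{\left(X \right)} = X^{2}$
$k{\left(F \right)} = \frac{25}{F}$ ($k{\left(F \right)} = \frac{5^{2}}{F} = \frac{25}{F}$)
$w{\left(D \right)} = 87$ ($w{\left(D \right)} = - 87 \frac{25}{-25} = - 87 \cdot 25 \left(- \frac{1}{25}\right) = \left(-87\right) \left(-1\right) = 87$)
$\frac{w{\left(3026 \right)}}{G{\left(-447 \right)}} = \frac{87}{\left(- \frac{1}{3}\right) \left(-447\right)} = \frac{87}{149}$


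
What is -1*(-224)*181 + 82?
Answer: 40626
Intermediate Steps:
-1*(-224)*181 + 82 = 224*181 + 82 = 40544 + 82 = 40626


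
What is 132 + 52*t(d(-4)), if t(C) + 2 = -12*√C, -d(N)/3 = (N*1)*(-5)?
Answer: 28 - 1248*I*√15 ≈ 28.0 - 4833.5*I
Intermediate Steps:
d(N) = 15*N (d(N) = -3*N*1*(-5) = -3*N*(-5) = -(-15)*N = 15*N)
t(C) = -2 - 12*√C
132 + 52*t(d(-4)) = 132 + 52*(-2 - 12*2*I*√15) = 132 + 52*(-2 - 24*I*√15) = 132 + (-104 - 1248*I*√15) = 28 - 1248*I*√15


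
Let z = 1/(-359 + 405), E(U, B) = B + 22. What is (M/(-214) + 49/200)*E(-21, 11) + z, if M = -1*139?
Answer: 14540237/492200 ≈ 29.541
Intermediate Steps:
M = -139
E(U, B) = 22 + B
z = 1/46 ≈ 0.021739
(M/(-214) + 49/200)*E(-21, 11) + z = (-139/(-214) + 49/200)*(22 + 11) + 1/46 = (-139*(-1/214) + 49*(1/200))*33 + 1/46 = (139/214 + 49/200)*33 + 1/46 = (19143/21400)*33 + 1/46 = 631719/21400 + 1/46 = 14540237/492200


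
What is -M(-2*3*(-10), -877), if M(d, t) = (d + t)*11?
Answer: 8987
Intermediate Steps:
M(d, t) = 11*d + 11*t
-M(-2*3*(-10), -877) = -(11*(-2*3*(-10)) + 11*(-877)) = -(11*(-6*(-10)) - 9647) = -(11*60 - 9647) = -(660 - 9647) = -1*(-8987) = 8987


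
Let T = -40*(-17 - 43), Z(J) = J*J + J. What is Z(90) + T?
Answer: 10590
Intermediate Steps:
Z(J) = J + J**2 (Z(J) = J**2 + J = J + J**2)
T = 2400 (T = -40*(-60) = 2400)
Z(90) + T = 90*(1 + 90) + 2400 = 90*91 + 2400 = 8190 + 2400 = 10590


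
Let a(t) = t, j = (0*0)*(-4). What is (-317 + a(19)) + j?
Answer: -298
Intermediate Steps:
j = 0 (j = 0*(-4) = 0)
(-317 + a(19)) + j = (-317 + 19) + 0 = -298 + 0 = -298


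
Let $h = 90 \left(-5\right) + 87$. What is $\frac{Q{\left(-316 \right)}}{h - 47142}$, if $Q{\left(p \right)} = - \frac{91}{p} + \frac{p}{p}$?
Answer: $- \frac{407}{15011580} \approx -2.7112 \cdot 10^{-5}$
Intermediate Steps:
$Q{\left(p \right)} = 1 - \frac{91}{p}$ ($Q{\left(p \right)} = - \frac{91}{p} + 1 = 1 - \frac{91}{p}$)
$h = -363$ ($h = -450 + 87 = -363$)
$\frac{Q{\left(-316 \right)}}{h - 47142} = \frac{\frac{1}{-316} \left(-91 - 316\right)}{-363 - 47142} = \frac{\left(- \frac{1}{316}\right) \left(-407\right)}{-47505} = \frac{407}{316} \left(- \frac{1}{47505}\right) = - \frac{407}{15011580}$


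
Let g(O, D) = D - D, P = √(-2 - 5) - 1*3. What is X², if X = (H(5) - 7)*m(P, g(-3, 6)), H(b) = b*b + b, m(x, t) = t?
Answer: 0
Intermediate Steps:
P = -3 + I*√7 (P = √(-7) - 3 = I*√7 - 3 = -3 + I*√7 ≈ -3.0 + 2.6458*I)
g(O, D) = 0
H(b) = b + b² (H(b) = b² + b = b + b²)
X = 0 (X = (5*(1 + 5) - 7)*0 = (5*6 - 7)*0 = (30 - 7)*0 = 23*0 = 0)
X² = 0² = 0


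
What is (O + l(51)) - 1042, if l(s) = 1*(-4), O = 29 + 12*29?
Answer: -669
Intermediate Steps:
O = 377 (O = 29 + 348 = 377)
l(s) = -4
(O + l(51)) - 1042 = (377 - 4) - 1042 = 373 - 1042 = -669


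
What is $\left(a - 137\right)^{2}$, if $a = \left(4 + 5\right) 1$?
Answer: $16384$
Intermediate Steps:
$a = 9$ ($a = 9 \cdot 1 = 9$)
$\left(a - 137\right)^{2} = \left(9 - 137\right)^{2} = \left(-128\right)^{2} = 16384$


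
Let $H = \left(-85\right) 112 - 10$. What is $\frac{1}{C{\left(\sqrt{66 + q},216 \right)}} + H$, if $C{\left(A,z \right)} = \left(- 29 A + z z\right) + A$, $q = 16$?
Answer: $- \frac{648253842212}{68022439} + \frac{7 \sqrt{82}}{544179512} \approx -9530.0$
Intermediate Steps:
$C{\left(A,z \right)} = z^{2} - 28 A$ ($C{\left(A,z \right)} = \left(- 29 A + z^{2}\right) + A = \left(z^{2} - 29 A\right) + A = z^{2} - 28 A$)
$H = -9530$ ($H = -9520 - 10 = -9530$)
$\frac{1}{C{\left(\sqrt{66 + q},216 \right)}} + H = \frac{1}{216^{2} - 28 \sqrt{66 + 16}} - 9530 = \frac{1}{46656 - 28 \sqrt{82}} - 9530 = -9530 + \frac{1}{46656 - 28 \sqrt{82}}$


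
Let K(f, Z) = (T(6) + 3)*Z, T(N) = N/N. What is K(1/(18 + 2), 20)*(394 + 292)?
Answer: 54880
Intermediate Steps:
T(N) = 1
K(f, Z) = 4*Z (K(f, Z) = (1 + 3)*Z = 4*Z)
K(1/(18 + 2), 20)*(394 + 292) = (4*20)*(394 + 292) = 80*686 = 54880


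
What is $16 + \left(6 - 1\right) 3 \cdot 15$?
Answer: $241$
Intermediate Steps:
$16 + \left(6 - 1\right) 3 \cdot 15 = 16 + 5 \cdot 3 \cdot 15 = 16 + 15 \cdot 15 = 16 + 225 = 241$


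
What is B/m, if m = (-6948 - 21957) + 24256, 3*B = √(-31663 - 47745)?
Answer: -4*I*√4963/13947 ≈ -0.020205*I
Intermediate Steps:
B = 4*I*√4963/3 (B = √(-31663 - 47745)/3 = √(-79408)/3 = (4*I*√4963)/3 = 4*I*√4963/3 ≈ 93.931*I)
m = -4649 (m = -28905 + 24256 = -4649)
B/m = (4*I*√4963/3)/(-4649) = (4*I*√4963/3)*(-1/4649) = -4*I*√4963/13947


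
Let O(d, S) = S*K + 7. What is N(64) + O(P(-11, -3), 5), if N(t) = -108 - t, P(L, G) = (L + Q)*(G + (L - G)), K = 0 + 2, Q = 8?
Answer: -155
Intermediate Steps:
K = 2
P(L, G) = L*(8 + L) (P(L, G) = (L + 8)*(G + (L - G)) = (8 + L)*L = L*(8 + L))
O(d, S) = 7 + 2*S (O(d, S) = S*2 + 7 = 2*S + 7 = 7 + 2*S)
N(64) + O(P(-11, -3), 5) = (-108 - 1*64) + (7 + 2*5) = (-108 - 64) + (7 + 10) = -172 + 17 = -155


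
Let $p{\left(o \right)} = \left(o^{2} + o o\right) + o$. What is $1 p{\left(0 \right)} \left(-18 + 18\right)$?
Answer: $0$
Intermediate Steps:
$p{\left(o \right)} = o + 2 o^{2}$ ($p{\left(o \right)} = \left(o^{2} + o^{2}\right) + o = 2 o^{2} + o = o + 2 o^{2}$)
$1 p{\left(0 \right)} \left(-18 + 18\right) = 1 \cdot 0 \left(1 + 2 \cdot 0\right) \left(-18 + 18\right) = 1 \cdot 0 \left(1 + 0\right) 0 = 1 \cdot 0 \cdot 1 \cdot 0 = 1 \cdot 0 \cdot 0 = 0 \cdot 0 = 0$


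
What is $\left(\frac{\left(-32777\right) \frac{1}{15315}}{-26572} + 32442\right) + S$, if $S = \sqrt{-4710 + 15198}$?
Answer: $\frac{180853120169}{5574660} + 2 \sqrt{2622} \approx 32544.0$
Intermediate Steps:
$S = 2 \sqrt{2622}$ ($S = \sqrt{10488} = 2 \sqrt{2622} \approx 102.41$)
$\left(\frac{\left(-32777\right) \frac{1}{15315}}{-26572} + 32442\right) + S = \left(\frac{\left(-32777\right) \frac{1}{15315}}{-26572} + 32442\right) + 2 \sqrt{2622} = \left(\left(-32777\right) \frac{1}{15315} \left(- \frac{1}{26572}\right) + 32442\right) + 2 \sqrt{2622} = \left(\left(- \frac{32777}{15315}\right) \left(- \frac{1}{26572}\right) + 32442\right) + 2 \sqrt{2622} = \left(\frac{449}{5574660} + 32442\right) + 2 \sqrt{2622} = \frac{180853120169}{5574660} + 2 \sqrt{2622}$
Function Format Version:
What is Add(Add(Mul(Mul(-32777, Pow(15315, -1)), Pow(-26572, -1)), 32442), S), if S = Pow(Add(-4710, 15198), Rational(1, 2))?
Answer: Add(Rational(180853120169, 5574660), Mul(2, Pow(2622, Rational(1, 2)))) ≈ 32544.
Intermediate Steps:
S = Mul(2, Pow(2622, Rational(1, 2))) (S = Pow(10488, Rational(1, 2)) = Mul(2, Pow(2622, Rational(1, 2))) ≈ 102.41)
Add(Add(Mul(Mul(-32777, Pow(15315, -1)), Pow(-26572, -1)), 32442), S) = Add(Add(Mul(Mul(-32777, Pow(15315, -1)), Pow(-26572, -1)), 32442), Mul(2, Pow(2622, Rational(1, 2)))) = Add(Add(Mul(Mul(-32777, Rational(1, 15315)), Rational(-1, 26572)), 32442), Mul(2, Pow(2622, Rational(1, 2)))) = Add(Add(Mul(Rational(-32777, 15315), Rational(-1, 26572)), 32442), Mul(2, Pow(2622, Rational(1, 2)))) = Add(Add(Rational(449, 5574660), 32442), Mul(2, Pow(2622, Rational(1, 2)))) = Add(Rational(180853120169, 5574660), Mul(2, Pow(2622, Rational(1, 2))))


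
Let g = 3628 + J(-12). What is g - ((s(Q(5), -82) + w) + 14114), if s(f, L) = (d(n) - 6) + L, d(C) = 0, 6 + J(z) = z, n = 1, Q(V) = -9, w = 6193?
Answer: -16609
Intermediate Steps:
J(z) = -6 + z
g = 3610 (g = 3628 + (-6 - 12) = 3628 - 18 = 3610)
s(f, L) = -6 + L (s(f, L) = (0 - 6) + L = -6 + L)
g - ((s(Q(5), -82) + w) + 14114) = 3610 - (((-6 - 82) + 6193) + 14114) = 3610 - ((-88 + 6193) + 14114) = 3610 - (6105 + 14114) = 3610 - 1*20219 = 3610 - 20219 = -16609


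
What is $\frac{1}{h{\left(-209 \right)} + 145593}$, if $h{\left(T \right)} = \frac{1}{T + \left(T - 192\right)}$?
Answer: $\frac{610}{88811729} \approx 6.8685 \cdot 10^{-6}$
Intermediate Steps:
$h{\left(T \right)} = \frac{1}{-192 + 2 T}$ ($h{\left(T \right)} = \frac{1}{T + \left(T - 192\right)} = \frac{1}{T + \left(-192 + T\right)} = \frac{1}{-192 + 2 T}$)
$\frac{1}{h{\left(-209 \right)} + 145593} = \frac{1}{\frac{1}{2 \left(-96 - 209\right)} + 145593} = \frac{1}{\frac{1}{2 \left(-305\right)} + 145593} = \frac{1}{\frac{1}{2} \left(- \frac{1}{305}\right) + 145593} = \frac{1}{- \frac{1}{610} + 145593} = \frac{1}{\frac{88811729}{610}} = \frac{610}{88811729}$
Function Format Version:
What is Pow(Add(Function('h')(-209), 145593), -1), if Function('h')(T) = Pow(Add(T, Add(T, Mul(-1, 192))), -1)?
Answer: Rational(610, 88811729) ≈ 6.8685e-6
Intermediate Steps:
Function('h')(T) = Pow(Add(-192, Mul(2, T)), -1) (Function('h')(T) = Pow(Add(T, Add(T, -192)), -1) = Pow(Add(T, Add(-192, T)), -1) = Pow(Add(-192, Mul(2, T)), -1))
Pow(Add(Function('h')(-209), 145593), -1) = Pow(Add(Mul(Rational(1, 2), Pow(Add(-96, -209), -1)), 145593), -1) = Pow(Add(Mul(Rational(1, 2), Pow(-305, -1)), 145593), -1) = Pow(Add(Mul(Rational(1, 2), Rational(-1, 305)), 145593), -1) = Pow(Add(Rational(-1, 610), 145593), -1) = Pow(Rational(88811729, 610), -1) = Rational(610, 88811729)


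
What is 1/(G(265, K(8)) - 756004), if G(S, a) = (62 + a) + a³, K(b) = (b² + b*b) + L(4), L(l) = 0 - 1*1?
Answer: 1/1292568 ≈ 7.7365e-7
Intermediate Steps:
L(l) = -1 (L(l) = 0 - 1 = -1)
K(b) = -1 + 2*b² (K(b) = (b² + b*b) - 1 = (b² + b²) - 1 = 2*b² - 1 = -1 + 2*b²)
G(S, a) = 62 + a + a³
1/(G(265, K(8)) - 756004) = 1/((62 + (-1 + 2*8²) + (-1 + 2*8²)³) - 756004) = 1/((62 + (-1 + 2*64) + (-1 + 2*64)³) - 756004) = 1/((62 + (-1 + 128) + (-1 + 128)³) - 756004) = 1/((62 + 127 + 127³) - 756004) = 1/((62 + 127 + 2048383) - 756004) = 1/(2048572 - 756004) = 1/1292568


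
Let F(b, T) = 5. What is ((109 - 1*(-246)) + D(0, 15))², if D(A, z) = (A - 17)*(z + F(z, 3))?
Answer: 225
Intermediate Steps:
D(A, z) = (-17 + A)*(5 + z) (D(A, z) = (A - 17)*(z + 5) = (-17 + A)*(5 + z))
((109 - 1*(-246)) + D(0, 15))² = ((109 - 1*(-246)) + (-85 - 17*15 + 5*0 + 0*15))² = ((109 + 246) + (-85 - 255 + 0 + 0))² = (355 - 340)² = 15² = 225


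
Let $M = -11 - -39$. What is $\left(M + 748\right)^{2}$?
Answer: $602176$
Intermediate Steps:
$M = 28$ ($M = -11 + 39 = 28$)
$\left(M + 748\right)^{2} = \left(28 + 748\right)^{2} = 776^{2} = 602176$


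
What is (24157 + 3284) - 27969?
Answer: -528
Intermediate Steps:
(24157 + 3284) - 27969 = 27441 - 27969 = -528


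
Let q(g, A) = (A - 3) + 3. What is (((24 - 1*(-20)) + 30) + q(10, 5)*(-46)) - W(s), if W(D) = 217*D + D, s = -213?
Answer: 46278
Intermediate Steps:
q(g, A) = A (q(g, A) = (-3 + A) + 3 = A)
W(D) = 218*D
(((24 - 1*(-20)) + 30) + q(10, 5)*(-46)) - W(s) = (((24 - 1*(-20)) + 30) + 5*(-46)) - 218*(-213) = (((24 + 20) + 30) - 230) - 1*(-46434) = ((44 + 30) - 230) + 46434 = (74 - 230) + 46434 = -156 + 46434 = 46278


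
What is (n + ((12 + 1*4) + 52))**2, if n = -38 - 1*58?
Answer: 784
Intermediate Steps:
n = -96 (n = -38 - 58 = -96)
(n + ((12 + 1*4) + 52))**2 = (-96 + ((12 + 1*4) + 52))**2 = (-96 + ((12 + 4) + 52))**2 = (-96 + (16 + 52))**2 = (-96 + 68)**2 = (-28)**2 = 784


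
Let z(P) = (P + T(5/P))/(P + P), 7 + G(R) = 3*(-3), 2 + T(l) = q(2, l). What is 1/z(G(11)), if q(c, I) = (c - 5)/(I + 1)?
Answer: 176/123 ≈ 1.4309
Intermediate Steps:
q(c, I) = (-5 + c)/(1 + I)
T(l) = -2 - 3/(1 + l) (T(l) = -2 + (-5 + 2)/(1 + l) = -2 - 3/(1 + l))
G(R) = -16 (G(R) = -7 + 3*(-3) = -7 - 9 = -16)
z(P) = (P + (-5 - 10/P)/(1 + 5/P))/(2*P) (z(P) = (P + (-5 - 10/P)/(1 + 5/P))/(P + P) = (P + (-5 - 10/P)/(1 + 5/P))/((2*P)) = (P + (-5 - 10/P)/(1 + 5/P))*(1/(2*P)) = (P + (-5 - 10/P)/(1 + 5/P))/(2*P))
1/z(G(11)) = 1/((1/2)*(-10 + (-16)**2)/(-16*(5 - 16))) = 1/((1/2)*(-1/16)*(-10 + 256)/(-11)) = 1/((1/2)*(-1/16)*(-1/11)*246) = 1/(123/176) = 176/123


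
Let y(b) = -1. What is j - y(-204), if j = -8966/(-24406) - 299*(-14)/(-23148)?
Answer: 167582885/141237522 ≈ 1.1865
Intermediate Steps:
j = 26345363/141237522 (j = -8966*(-1/24406) + 4186*(-1/23148) = 4483/12203 - 2093/11574 = 26345363/141237522 ≈ 0.18653)
j - y(-204) = 26345363/141237522 - 1*(-1) = 26345363/141237522 + 1 = 167582885/141237522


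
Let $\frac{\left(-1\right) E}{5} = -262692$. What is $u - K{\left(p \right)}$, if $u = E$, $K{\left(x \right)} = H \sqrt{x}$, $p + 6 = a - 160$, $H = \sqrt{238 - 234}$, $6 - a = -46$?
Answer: $1313460 - 2 i \sqrt{114} \approx 1.3135 \cdot 10^{6} - 21.354 i$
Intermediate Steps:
$a = 52$ ($a = 6 - -46 = 6 + 46 = 52$)
$H = 2$ ($H = \sqrt{4} = 2$)
$E = 1313460$ ($E = \left(-5\right) \left(-262692\right) = 1313460$)
$p = -114$ ($p = -6 + \left(52 - 160\right) = -6 - 108 = -114$)
$K{\left(x \right)} = 2 \sqrt{x}$
$u = 1313460$
$u - K{\left(p \right)} = 1313460 - 2 \sqrt{-114} = 1313460 - 2 i \sqrt{114}$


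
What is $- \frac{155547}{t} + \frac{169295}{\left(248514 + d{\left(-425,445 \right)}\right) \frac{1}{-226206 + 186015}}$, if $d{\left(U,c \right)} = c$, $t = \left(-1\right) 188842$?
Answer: $- \frac{1284867801994917}{47013915478} \approx -27330.0$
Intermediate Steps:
$t = -188842$
$- \frac{155547}{t} + \frac{169295}{\left(248514 + d{\left(-425,445 \right)}\right) \frac{1}{-226206 + 186015}} = - \frac{155547}{-188842} + \frac{169295}{\left(248514 + 445\right) \frac{1}{-226206 + 186015}} = \left(-155547\right) \left(- \frac{1}{188842}\right) + \frac{169295}{248959 \frac{1}{-40191}} = \frac{155547}{188842} + \frac{169295}{248959 \left(- \frac{1}{40191}\right)} = \frac{155547}{188842} + \frac{169295}{- \frac{248959}{40191}} = \frac{155547}{188842} + 169295 \left(- \frac{40191}{248959}\right) = \frac{155547}{188842} - \frac{6804135345}{248959} = - \frac{1284867801994917}{47013915478}$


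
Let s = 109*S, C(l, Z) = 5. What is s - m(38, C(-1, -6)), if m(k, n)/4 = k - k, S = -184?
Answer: -20056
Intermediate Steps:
m(k, n) = 0 (m(k, n) = 4*(k - k) = 4*0 = 0)
s = -20056 (s = 109*(-184) = -20056)
s - m(38, C(-1, -6)) = -20056 - 1*0 = -20056 + 0 = -20056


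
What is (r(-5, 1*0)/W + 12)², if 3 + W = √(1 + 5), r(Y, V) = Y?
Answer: 917/3 + 170*√6/3 ≈ 444.47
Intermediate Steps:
W = -3 + √6 (W = -3 + √(1 + 5) = -3 + √6 ≈ -0.55051)
(r(-5, 1*0)/W + 12)² = (-5/(-3 + √6) + 12)² = (12 - 5/(-3 + √6))²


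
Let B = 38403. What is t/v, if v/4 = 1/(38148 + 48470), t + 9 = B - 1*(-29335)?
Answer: 2933275261/2 ≈ 1.4666e+9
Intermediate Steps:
t = 67729 (t = -9 + (38403 - 1*(-29335)) = -9 + (38403 + 29335) = -9 + 67738 = 67729)
v = 2/43309 (v = 4/(38148 + 48470) = 4/86618 = 4*(1/86618) = 2/43309 ≈ 4.6180e-5)
t/v = 67729/(2/43309) = 67729*(43309/2) = 2933275261/2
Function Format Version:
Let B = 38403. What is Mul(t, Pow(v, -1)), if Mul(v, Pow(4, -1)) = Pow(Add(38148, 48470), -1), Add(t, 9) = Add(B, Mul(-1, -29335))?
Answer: Rational(2933275261, 2) ≈ 1.4666e+9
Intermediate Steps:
t = 67729 (t = Add(-9, Add(38403, Mul(-1, -29335))) = Add(-9, Add(38403, 29335)) = Add(-9, 67738) = 67729)
v = Rational(2, 43309) (v = Mul(4, Pow(Add(38148, 48470), -1)) = Mul(4, Pow(86618, -1)) = Mul(4, Rational(1, 86618)) = Rational(2, 43309) ≈ 4.6180e-5)
Mul(t, Pow(v, -1)) = Mul(67729, Pow(Rational(2, 43309), -1)) = Mul(67729, Rational(43309, 2)) = Rational(2933275261, 2)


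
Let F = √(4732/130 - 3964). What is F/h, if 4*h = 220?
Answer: 3*I*√10910/275 ≈ 1.1395*I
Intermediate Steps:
h = 55 (h = (¼)*220 = 55)
F = 3*I*√10910/5 (F = √(4732*(1/130) - 3964) = √(182/5 - 3964) = √(-19638/5) = 3*I*√10910/5 ≈ 62.671*I)
F/h = (3*I*√10910/5)/55 = (3*I*√10910/5)*(1/55) = 3*I*√10910/275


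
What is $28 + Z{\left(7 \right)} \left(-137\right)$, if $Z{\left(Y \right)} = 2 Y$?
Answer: $-1890$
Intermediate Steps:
$28 + Z{\left(7 \right)} \left(-137\right) = 28 + 2 \cdot 7 \left(-137\right) = 28 + 14 \left(-137\right) = 28 - 1918 = -1890$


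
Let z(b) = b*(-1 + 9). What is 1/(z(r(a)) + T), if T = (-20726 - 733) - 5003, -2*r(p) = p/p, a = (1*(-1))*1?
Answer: -1/26466 ≈ -3.7784e-5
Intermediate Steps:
a = -1 (a = -1*1 = -1)
r(p) = -½ (r(p) = -p/(2*p) = -½*1 = -½)
T = -26462 (T = -21459 - 5003 = -26462)
z(b) = 8*b (z(b) = b*8 = 8*b)
1/(z(r(a)) + T) = 1/(8*(-½) - 26462) = 1/(-4 - 26462) = 1/(-26466) = -1/26466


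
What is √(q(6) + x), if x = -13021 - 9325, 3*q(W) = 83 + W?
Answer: I*√200847/3 ≈ 149.39*I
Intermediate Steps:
q(W) = 83/3 + W/3 (q(W) = (83 + W)/3 = 83/3 + W/3)
x = -22346
√(q(6) + x) = √((83/3 + (⅓)*6) - 22346) = √((83/3 + 2) - 22346) = √(89/3 - 22346) = √(-66949/3) = I*√200847/3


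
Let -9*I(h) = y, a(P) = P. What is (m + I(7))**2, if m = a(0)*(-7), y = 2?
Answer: 4/81 ≈ 0.049383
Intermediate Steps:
I(h) = -2/9 (I(h) = -1/9*2 = -2/9)
m = 0 (m = 0*(-7) = 0)
(m + I(7))**2 = (0 - 2/9)**2 = (-2/9)**2 = 4/81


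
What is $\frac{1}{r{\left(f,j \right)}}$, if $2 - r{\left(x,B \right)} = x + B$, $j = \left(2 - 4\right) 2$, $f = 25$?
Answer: $- \frac{1}{19} \approx -0.052632$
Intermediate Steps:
$j = -4$ ($j = \left(-2\right) 2 = -4$)
$r{\left(x,B \right)} = 2 - B - x$ ($r{\left(x,B \right)} = 2 - \left(x + B\right) = 2 - \left(B + x\right) = 2 - B - x$)
$\frac{1}{r{\left(f,j \right)}} = \frac{1}{2 - -4 - 25} = \frac{1}{2 + 4 - 25} = \frac{1}{-19} = - \frac{1}{19}$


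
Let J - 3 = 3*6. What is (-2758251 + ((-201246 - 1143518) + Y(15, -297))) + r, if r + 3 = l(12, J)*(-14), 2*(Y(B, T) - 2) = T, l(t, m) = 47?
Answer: -8207645/2 ≈ -4.1038e+6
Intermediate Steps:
J = 21 (J = 3 + 3*6 = 3 + 18 = 21)
Y(B, T) = 2 + T/2
r = -661 (r = -3 + 47*(-14) = -3 - 658 = -661)
(-2758251 + ((-201246 - 1143518) + Y(15, -297))) + r = (-2758251 + ((-201246 - 1143518) + (2 + (1/2)*(-297)))) - 661 = (-2758251 + (-1344764 + (2 - 297/2))) - 661 = (-2758251 + (-1344764 - 293/2)) - 661 = (-2758251 - 2689821/2) - 661 = -8206323/2 - 661 = -8207645/2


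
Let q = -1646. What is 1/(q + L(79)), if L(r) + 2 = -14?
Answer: -1/1662 ≈ -0.00060168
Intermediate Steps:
L(r) = -16 (L(r) = -2 - 14 = -16)
1/(q + L(79)) = 1/(-1646 - 16) = 1/(-1662) = -1/1662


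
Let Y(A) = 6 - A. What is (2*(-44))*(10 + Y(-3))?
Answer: -1672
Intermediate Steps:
(2*(-44))*(10 + Y(-3)) = (2*(-44))*(10 + (6 - 1*(-3))) = -88*(10 + (6 + 3)) = -88*(10 + 9) = -88*19 = -1672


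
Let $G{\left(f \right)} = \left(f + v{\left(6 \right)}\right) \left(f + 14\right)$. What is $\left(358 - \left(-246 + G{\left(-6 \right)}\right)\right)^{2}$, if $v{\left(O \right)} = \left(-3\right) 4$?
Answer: $559504$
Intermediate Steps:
$v{\left(O \right)} = -12$
$G{\left(f \right)} = \left(-12 + f\right) \left(14 + f\right)$ ($G{\left(f \right)} = \left(f - 12\right) \left(f + 14\right) = \left(-12 + f\right) \left(14 + f\right)$)
$\left(358 - \left(-246 + G{\left(-6 \right)}\right)\right)^{2} = \left(358 + \left(246 - \left(-168 + \left(-6\right)^{2} + 2 \left(-6\right)\right)\right)\right)^{2} = \left(358 + \left(246 - \left(-168 + 36 - 12\right)\right)\right)^{2} = \left(358 + \left(246 - -144\right)\right)^{2} = \left(358 + \left(246 + 144\right)\right)^{2} = \left(358 + 390\right)^{2} = 748^{2} = 559504$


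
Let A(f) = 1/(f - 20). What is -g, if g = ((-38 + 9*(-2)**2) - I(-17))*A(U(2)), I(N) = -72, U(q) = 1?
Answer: 70/19 ≈ 3.6842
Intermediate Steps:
A(f) = 1/(-20 + f)
g = -70/19 (g = ((-38 + 9*(-2)**2) - 1*(-72))/(-20 + 1) = ((-38 + 9*4) + 72)/(-19) = ((-38 + 36) + 72)*(-1/19) = (-2 + 72)*(-1/19) = 70*(-1/19) = -70/19 ≈ -3.6842)
-g = -1*(-70/19) = 70/19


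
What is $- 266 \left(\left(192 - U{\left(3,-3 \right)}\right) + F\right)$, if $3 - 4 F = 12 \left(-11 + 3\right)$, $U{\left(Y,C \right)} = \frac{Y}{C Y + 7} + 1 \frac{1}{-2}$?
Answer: $- \frac{116375}{2} \approx -58188.0$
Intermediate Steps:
$U{\left(Y,C \right)} = - \frac{1}{2} + \frac{Y}{7 + C Y}$ ($U{\left(Y,C \right)} = \frac{Y}{7 + C Y} + 1 \left(- \frac{1}{2}\right) = \frac{Y}{7 + C Y} - \frac{1}{2} = - \frac{1}{2} + \frac{Y}{7 + C Y}$)
$F = \frac{99}{4}$ ($F = \frac{3}{4} - \frac{12 \left(-11 + 3\right)}{4} = \frac{3}{4} - \frac{12 \left(-8\right)}{4} = \frac{3}{4} - -24 = \frac{3}{4} + 24 = \frac{99}{4} \approx 24.75$)
$- 266 \left(\left(192 - U{\left(3,-3 \right)}\right) + F\right) = - 266 \left(\left(192 - \frac{-7 + 2 \cdot 3 - \left(-3\right) 3}{2 \left(7 - 9\right)}\right) + \frac{99}{4}\right) = - 266 \left(\left(192 - \frac{-7 + 6 + 9}{2 \left(7 - 9\right)}\right) + \frac{99}{4}\right) = - 266 \left(\left(192 - \frac{1}{2} \frac{1}{-2} \cdot 8\right) + \frac{99}{4}\right) = - 266 \left(\left(192 - \frac{1}{2} \left(- \frac{1}{2}\right) 8\right) + \frac{99}{4}\right) = - 266 \left(\left(192 - -2\right) + \frac{99}{4}\right) = - 266 \left(\left(192 + 2\right) + \frac{99}{4}\right) = - 266 \left(194 + \frac{99}{4}\right) = \left(-266\right) \frac{875}{4} = - \frac{116375}{2}$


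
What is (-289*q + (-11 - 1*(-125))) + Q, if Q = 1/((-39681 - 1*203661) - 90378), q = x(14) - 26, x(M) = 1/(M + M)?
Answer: 17795201843/2336040 ≈ 7617.7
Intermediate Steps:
x(M) = 1/(2*M)
q = -727/28 (q = (½)/14 - 26 = (½)*(1/14) - 26 = 1/28 - 26 = -727/28 ≈ -25.964)
Q = -1/333720 (Q = 1/((-39681 - 203661) - 90378) = 1/(-243342 - 90378) = 1/(-333720) = -1/333720 ≈ -2.9965e-6)
(-289*q + (-11 - 1*(-125))) + Q = (-289*(-727/28) + (-11 - 1*(-125))) - 1/333720 = (210103/28 + (-11 + 125)) - 1/333720 = (210103/28 + 114) - 1/333720 = 213295/28 - 1/333720 = 17795201843/2336040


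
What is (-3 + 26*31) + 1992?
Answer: 2795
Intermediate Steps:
(-3 + 26*31) + 1992 = (-3 + 806) + 1992 = 803 + 1992 = 2795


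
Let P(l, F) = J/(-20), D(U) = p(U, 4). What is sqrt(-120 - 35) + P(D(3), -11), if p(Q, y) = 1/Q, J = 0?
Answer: I*sqrt(155) ≈ 12.45*I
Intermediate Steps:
D(U) = 1/U
P(l, F) = 0 (P(l, F) = 0/(-20) = 0*(-1/20) = 0)
sqrt(-120 - 35) + P(D(3), -11) = sqrt(-120 - 35) + 0 = sqrt(-155) + 0 = I*sqrt(155) + 0 = I*sqrt(155)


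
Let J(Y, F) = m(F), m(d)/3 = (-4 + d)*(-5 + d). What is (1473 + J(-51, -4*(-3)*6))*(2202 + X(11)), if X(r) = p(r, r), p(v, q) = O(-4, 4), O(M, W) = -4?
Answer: 33279918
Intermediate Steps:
m(d) = 3*(-5 + d)*(-4 + d) (m(d) = 3*((-4 + d)*(-5 + d)) = 3*((-5 + d)*(-4 + d)) = 3*(-5 + d)*(-4 + d))
J(Y, F) = 60 - 27*F + 3*F**2
p(v, q) = -4
X(r) = -4
(1473 + J(-51, -4*(-3)*6))*(2202 + X(11)) = (1473 + (60 - 27*(-4*(-3))*6 + 3*(-4*(-3)*6)**2))*(2202 - 4) = (1473 + (60 - 324*6 + 3*(12*6)**2))*2198 = (1473 + (60 - 27*72 + 3*72**2))*2198 = (1473 + (60 - 1944 + 3*5184))*2198 = (1473 + (60 - 1944 + 15552))*2198 = (1473 + 13668)*2198 = 15141*2198 = 33279918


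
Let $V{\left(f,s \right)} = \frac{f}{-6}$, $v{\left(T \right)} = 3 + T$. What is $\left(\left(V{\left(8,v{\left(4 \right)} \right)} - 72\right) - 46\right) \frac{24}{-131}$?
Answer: $\frac{2864}{131} \approx 21.863$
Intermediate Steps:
$V{\left(f,s \right)} = - \frac{f}{6}$ ($V{\left(f,s \right)} = f \left(- \frac{1}{6}\right) = - \frac{f}{6}$)
$\left(\left(V{\left(8,v{\left(4 \right)} \right)} - 72\right) - 46\right) \frac{24}{-131} = \left(\left(\left(- \frac{1}{6}\right) 8 - 72\right) - 46\right) \frac{24}{-131} = \left(\left(- \frac{4}{3} - 72\right) - 46\right) 24 \left(- \frac{1}{131}\right) = \left(- \frac{220}{3} - 46\right) \left(- \frac{24}{131}\right) = \left(- \frac{358}{3}\right) \left(- \frac{24}{131}\right) = \frac{2864}{131}$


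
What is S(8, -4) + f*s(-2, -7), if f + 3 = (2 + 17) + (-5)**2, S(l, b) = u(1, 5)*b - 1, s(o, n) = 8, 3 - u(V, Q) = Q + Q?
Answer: 355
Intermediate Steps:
u(V, Q) = 3 - 2*Q (u(V, Q) = 3 - (Q + Q) = 3 - 2*Q)
S(l, b) = -1 - 7*b (S(l, b) = (3 - 2*5)*b - 1 = (3 - 10)*b - 1 = -7*b - 1 = -1 - 7*b)
f = 41 (f = -3 + ((2 + 17) + (-5)**2) = -3 + (19 + 25) = -3 + 44 = 41)
S(8, -4) + f*s(-2, -7) = (-1 - 7*(-4)) + 41*8 = (-1 + 28) + 328 = 27 + 328 = 355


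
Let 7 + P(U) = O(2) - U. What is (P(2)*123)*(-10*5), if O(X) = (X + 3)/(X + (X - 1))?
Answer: 45100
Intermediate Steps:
O(X) = (3 + X)/(-1 + 2*X) (O(X) = (3 + X)/(X + (-1 + X)) = (3 + X)/(-1 + 2*X))
P(U) = -16/3 - U (P(U) = -7 + ((3 + 2)/(-1 + 2*2) - U) = -7 + (5/(-1 + 4) - U) = -7 + (5/3 - U) = -16/3 - U)
(P(2)*123)*(-10*5) = ((-16/3 - 1*2)*123)*(-10*5) = ((-16/3 - 2)*123)*(-50) = -22/3*123*(-50) = -902*(-50) = 45100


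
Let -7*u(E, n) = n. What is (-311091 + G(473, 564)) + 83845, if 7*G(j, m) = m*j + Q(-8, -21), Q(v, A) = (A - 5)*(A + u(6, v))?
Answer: -9264036/49 ≈ -1.8906e+5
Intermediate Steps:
u(E, n) = -n/7
Q(v, A) = (-5 + A)*(A - v/7) (Q(v, A) = (A - 5)*(A - v/7) = (-5 + A)*(A - v/7))
G(j, m) = 3614/49 + j*m/7 (G(j, m) = (m*j + ((-21)² - 5*(-21) + (5/7)*(-8) - ⅐*(-21)*(-8)))/7 = (j*m + (441 + 105 - 40/7 - 24))/7 = (j*m + 3614/7)/7 = (3614/7 + j*m)/7 = 3614/49 + j*m/7)
(-311091 + G(473, 564)) + 83845 = (-311091 + (3614/49 + (⅐)*473*564)) + 83845 = (-311091 + (3614/49 + 266772/7)) + 83845 = (-311091 + 1871018/49) + 83845 = -13372441/49 + 83845 = -9264036/49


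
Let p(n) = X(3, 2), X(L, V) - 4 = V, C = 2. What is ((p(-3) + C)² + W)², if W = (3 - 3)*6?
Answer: 4096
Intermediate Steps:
X(L, V) = 4 + V
p(n) = 6 (p(n) = 4 + 2 = 6)
W = 0 (W = 0*6 = 0)
((p(-3) + C)² + W)² = ((6 + 2)² + 0)² = (8² + 0)² = (64 + 0)² = 64² = 4096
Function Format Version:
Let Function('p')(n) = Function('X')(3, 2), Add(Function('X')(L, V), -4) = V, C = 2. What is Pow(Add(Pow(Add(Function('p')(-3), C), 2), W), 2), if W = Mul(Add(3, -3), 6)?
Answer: 4096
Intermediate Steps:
Function('X')(L, V) = Add(4, V)
Function('p')(n) = 6 (Function('p')(n) = Add(4, 2) = 6)
W = 0 (W = Mul(0, 6) = 0)
Pow(Add(Pow(Add(Function('p')(-3), C), 2), W), 2) = Pow(Add(Pow(Add(6, 2), 2), 0), 2) = Pow(Add(Pow(8, 2), 0), 2) = Pow(Add(64, 0), 2) = Pow(64, 2) = 4096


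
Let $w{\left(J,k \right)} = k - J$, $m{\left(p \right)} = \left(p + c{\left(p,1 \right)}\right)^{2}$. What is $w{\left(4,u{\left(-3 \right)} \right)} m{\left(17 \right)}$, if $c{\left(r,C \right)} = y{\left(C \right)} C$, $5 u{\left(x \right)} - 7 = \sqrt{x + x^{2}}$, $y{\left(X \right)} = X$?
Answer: $- \frac{4212}{5} + \frac{324 \sqrt{6}}{5} \approx -683.67$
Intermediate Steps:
$u{\left(x \right)} = \frac{7}{5} + \frac{\sqrt{x + x^{2}}}{5}$
$c{\left(r,C \right)} = C^{2}$ ($c{\left(r,C \right)} = C C = C^{2}$)
$m{\left(p \right)} = \left(1 + p\right)^{2}$ ($m{\left(p \right)} = \left(p + 1^{2}\right)^{2} = \left(p + 1\right)^{2} = \left(1 + p\right)^{2}$)
$w{\left(4,u{\left(-3 \right)} \right)} m{\left(17 \right)} = \left(\left(\frac{7}{5} + \frac{\sqrt{- 3 \left(1 - 3\right)}}{5}\right) - 4\right) \left(1 + 17\right)^{2} = \left(\left(\frac{7}{5} + \frac{\sqrt{\left(-3\right) \left(-2\right)}}{5}\right) - 4\right) 18^{2} = \left(\left(\frac{7}{5} + \frac{\sqrt{6}}{5}\right) - 4\right) 324 = \left(- \frac{13}{5} + \frac{\sqrt{6}}{5}\right) 324 = - \frac{4212}{5} + \frac{324 \sqrt{6}}{5}$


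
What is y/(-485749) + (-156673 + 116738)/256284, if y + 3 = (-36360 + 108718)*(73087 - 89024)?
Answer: 42217068668743/17784242388 ≈ 2373.8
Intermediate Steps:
y = -1153169449 (y = -3 + (-36360 + 108718)*(73087 - 89024) = -3 + 72358*(-15937) = -3 - 1153169446 = -1153169449)
y/(-485749) + (-156673 + 116738)/256284 = -1153169449/(-485749) + (-156673 + 116738)/256284 = -1153169449*(-1/485749) - 39935*1/256284 = 1153169449/485749 - 5705/36612 = 42217068668743/17784242388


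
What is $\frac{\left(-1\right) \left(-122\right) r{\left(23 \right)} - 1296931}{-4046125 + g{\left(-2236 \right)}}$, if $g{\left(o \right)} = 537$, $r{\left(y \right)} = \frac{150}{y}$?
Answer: $\frac{29811113}{93048524} \approx 0.32038$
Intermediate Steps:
$\frac{\left(-1\right) \left(-122\right) r{\left(23 \right)} - 1296931}{-4046125 + g{\left(-2236 \right)}} = \frac{\left(-1\right) \left(-122\right) \frac{150}{23} - 1296931}{-4046125 + 537} = \frac{122 \cdot 150 \cdot \frac{1}{23} - 1296931}{-4045588} = \left(122 \cdot \frac{150}{23} - 1296931\right) \left(- \frac{1}{4045588}\right) = \left(\frac{18300}{23} - 1296931\right) \left(- \frac{1}{4045588}\right) = \left(- \frac{29811113}{23}\right) \left(- \frac{1}{4045588}\right) = \frac{29811113}{93048524}$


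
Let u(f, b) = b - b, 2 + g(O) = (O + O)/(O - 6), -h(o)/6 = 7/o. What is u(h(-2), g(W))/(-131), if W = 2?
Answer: 0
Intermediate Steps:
h(o) = -42/o
g(O) = -2 + 2*O/(-6 + O) (g(O) = -2 + (O + O)/(O - 6) = -2 + (2*O)/(-6 + O) = -2 + 2*O/(-6 + O))
u(f, b) = 0
u(h(-2), g(W))/(-131) = 0/(-131) = 0*(-1/131) = 0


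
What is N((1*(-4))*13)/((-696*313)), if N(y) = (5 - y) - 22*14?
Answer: 251/217848 ≈ 0.0011522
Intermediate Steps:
N(y) = -303 - y (N(y) = (5 - y) - 308 = -303 - y)
N((1*(-4))*13)/((-696*313)) = (-303 - 1*(-4)*13)/((-696*313)) = (-303 - (-4)*13)/(-217848) = (-303 - 1*(-52))*(-1/217848) = (-303 + 52)*(-1/217848) = -251*(-1/217848) = 251/217848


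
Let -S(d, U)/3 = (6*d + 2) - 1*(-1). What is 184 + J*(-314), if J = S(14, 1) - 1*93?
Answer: 111340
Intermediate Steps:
S(d, U) = -9 - 18*d (S(d, U) = -3*((6*d + 2) - 1*(-1)) = -3*((2 + 6*d) + 1) = -3*(3 + 6*d) = -9 - 18*d)
J = -354 (J = (-9 - 18*14) - 1*93 = (-9 - 252) - 93 = -261 - 93 = -354)
184 + J*(-314) = 184 - 354*(-314) = 184 + 111156 = 111340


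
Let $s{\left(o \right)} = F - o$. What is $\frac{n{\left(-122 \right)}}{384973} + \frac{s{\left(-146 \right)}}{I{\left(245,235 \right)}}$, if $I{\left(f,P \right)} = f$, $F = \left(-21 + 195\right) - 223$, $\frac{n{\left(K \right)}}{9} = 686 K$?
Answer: $- \frac{147198479}{94318385} \approx -1.5607$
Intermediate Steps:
$n{\left(K \right)} = 6174 K$ ($n{\left(K \right)} = 9 \cdot 686 K = 6174 K$)
$F = -49$ ($F = 174 - 223 = -49$)
$s{\left(o \right)} = -49 - o$
$\frac{n{\left(-122 \right)}}{384973} + \frac{s{\left(-146 \right)}}{I{\left(245,235 \right)}} = \frac{6174 \left(-122\right)}{384973} + \frac{-49 - -146}{245} = \left(-753228\right) \frac{1}{384973} + \left(-49 + 146\right) \frac{1}{245} = - \frac{753228}{384973} + 97 \cdot \frac{1}{245} = - \frac{753228}{384973} + \frac{97}{245} = - \frac{147198479}{94318385}$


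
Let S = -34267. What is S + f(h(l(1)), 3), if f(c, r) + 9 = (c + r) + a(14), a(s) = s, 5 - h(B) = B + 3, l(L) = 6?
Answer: -34263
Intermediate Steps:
h(B) = 2 - B (h(B) = 5 - (B + 3) = 5 - (3 + B) = 5 + (-3 - B) = 2 - B)
f(c, r) = 5 + c + r (f(c, r) = -9 + ((c + r) + 14) = -9 + (14 + c + r) = 5 + c + r)
S + f(h(l(1)), 3) = -34267 + (5 + (2 - 1*6) + 3) = -34267 + (5 + (2 - 6) + 3) = -34267 + (5 - 4 + 3) = -34267 + 4 = -34263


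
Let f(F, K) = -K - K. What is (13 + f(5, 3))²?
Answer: 49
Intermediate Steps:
f(F, K) = -2*K
(13 + f(5, 3))² = (13 - 2*3)² = (13 - 6)² = 7² = 49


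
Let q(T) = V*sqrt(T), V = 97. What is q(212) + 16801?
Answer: 16801 + 194*sqrt(53) ≈ 18213.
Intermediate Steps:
q(T) = 97*sqrt(T)
q(212) + 16801 = 97*sqrt(212) + 16801 = 97*(2*sqrt(53)) + 16801 = 194*sqrt(53) + 16801 = 16801 + 194*sqrt(53)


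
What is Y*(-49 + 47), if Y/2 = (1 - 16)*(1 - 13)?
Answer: -720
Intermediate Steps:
Y = 360 (Y = 2*((1 - 16)*(1 - 13)) = 2*(-15*(-12)) = 2*180 = 360)
Y*(-49 + 47) = 360*(-49 + 47) = 360*(-2) = -720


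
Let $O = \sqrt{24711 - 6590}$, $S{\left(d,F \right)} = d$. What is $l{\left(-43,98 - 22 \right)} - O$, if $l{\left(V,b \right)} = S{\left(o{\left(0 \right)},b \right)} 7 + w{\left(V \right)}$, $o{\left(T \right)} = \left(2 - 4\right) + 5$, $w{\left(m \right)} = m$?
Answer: $-22 - \sqrt{18121} \approx -156.61$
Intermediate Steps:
$o{\left(T \right)} = 3$ ($o{\left(T \right)} = -2 + 5 = 3$)
$l{\left(V,b \right)} = 21 + V$ ($l{\left(V,b \right)} = 3 \cdot 7 + V = 21 + V$)
$O = \sqrt{18121} \approx 134.61$
$l{\left(-43,98 - 22 \right)} - O = \left(21 - 43\right) - \sqrt{18121} = -22 - \sqrt{18121}$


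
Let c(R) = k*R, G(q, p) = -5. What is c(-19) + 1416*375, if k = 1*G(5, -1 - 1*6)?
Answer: 531095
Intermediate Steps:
k = -5 (k = 1*(-5) = -5)
c(R) = -5*R
c(-19) + 1416*375 = -5*(-19) + 1416*375 = 95 + 531000 = 531095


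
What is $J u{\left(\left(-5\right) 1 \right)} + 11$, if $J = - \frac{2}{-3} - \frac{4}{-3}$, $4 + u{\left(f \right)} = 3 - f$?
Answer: $19$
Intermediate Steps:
$u{\left(f \right)} = -1 - f$ ($u{\left(f \right)} = -4 - \left(-3 + f\right) = -1 - f$)
$J = 2$ ($J = \left(-2\right) \left(- \frac{1}{3}\right) - - \frac{4}{3} = \frac{2}{3} + \frac{4}{3} = 2$)
$J u{\left(\left(-5\right) 1 \right)} + 11 = 2 \left(-1 - \left(-5\right) 1\right) + 11 = 2 \left(-1 - -5\right) + 11 = 2 \left(-1 + 5\right) + 11 = 2 \cdot 4 + 11 = 8 + 11 = 19$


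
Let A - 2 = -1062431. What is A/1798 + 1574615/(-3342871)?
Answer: -507770607347/858640294 ≈ -591.37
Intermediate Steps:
A = -1062429 (A = 2 - 1062431 = -1062429)
A/1798 + 1574615/(-3342871) = -1062429/1798 + 1574615/(-3342871) = -1062429*1/1798 + 1574615*(-1/3342871) = -1062429/1798 - 224945/477553 = -507770607347/858640294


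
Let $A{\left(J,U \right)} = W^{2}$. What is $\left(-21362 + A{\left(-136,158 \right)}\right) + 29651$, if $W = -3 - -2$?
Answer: $8290$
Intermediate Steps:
$W = -1$ ($W = -3 + 2 = -1$)
$A{\left(J,U \right)} = 1$ ($A{\left(J,U \right)} = \left(-1\right)^{2} = 1$)
$\left(-21362 + A{\left(-136,158 \right)}\right) + 29651 = \left(-21362 + 1\right) + 29651 = -21361 + 29651 = 8290$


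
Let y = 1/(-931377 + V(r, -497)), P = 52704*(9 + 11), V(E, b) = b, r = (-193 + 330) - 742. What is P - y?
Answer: 982269745921/931874 ≈ 1.0541e+6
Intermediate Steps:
r = -605 (r = 137 - 742 = -605)
P = 1054080 (P = 52704*20 = 1054080)
y = -1/931874 (y = 1/(-931377 - 497) = 1/(-931874) = -1/931874 ≈ -1.0731e-6)
P - y = 1054080 - 1*(-1/931874) = 1054080 + 1/931874 = 982269745921/931874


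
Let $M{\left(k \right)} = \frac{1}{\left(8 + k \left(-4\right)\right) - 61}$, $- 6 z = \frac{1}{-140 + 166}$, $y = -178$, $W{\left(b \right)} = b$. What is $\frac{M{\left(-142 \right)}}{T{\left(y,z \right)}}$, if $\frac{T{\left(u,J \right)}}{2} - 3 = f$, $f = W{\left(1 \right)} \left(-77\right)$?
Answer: $- \frac{1}{76220} \approx -1.312 \cdot 10^{-5}$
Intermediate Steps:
$z = - \frac{1}{156}$ ($z = - \frac{1}{6 \left(-140 + 166\right)} = - \frac{1}{6 \cdot 26} = \left(- \frac{1}{6}\right) \frac{1}{26} = - \frac{1}{156} \approx -0.0064103$)
$f = -77$ ($f = 1 \left(-77\right) = -77$)
$T{\left(u,J \right)} = -148$ ($T{\left(u,J \right)} = 6 + 2 \left(-77\right) = 6 - 154 = -148$)
$M{\left(k \right)} = \frac{1}{-53 - 4 k}$ ($M{\left(k \right)} = \frac{1}{\left(8 - 4 k\right) - 61} = \frac{1}{-53 - 4 k}$)
$\frac{M{\left(-142 \right)}}{T{\left(y,z \right)}} = \frac{\left(-1\right) \frac{1}{53 + 4 \left(-142\right)}}{-148} = - \frac{1}{53 - 568} \left(- \frac{1}{148}\right) = - \frac{1}{-515} \left(- \frac{1}{148}\right) = \left(-1\right) \left(- \frac{1}{515}\right) \left(- \frac{1}{148}\right) = \frac{1}{515} \left(- \frac{1}{148}\right) = - \frac{1}{76220}$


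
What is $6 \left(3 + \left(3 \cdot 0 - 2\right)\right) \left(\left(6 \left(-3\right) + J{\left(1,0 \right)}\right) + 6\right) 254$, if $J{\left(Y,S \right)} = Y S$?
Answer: $-18288$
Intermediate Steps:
$J{\left(Y,S \right)} = S Y$
$6 \left(3 + \left(3 \cdot 0 - 2\right)\right) \left(\left(6 \left(-3\right) + J{\left(1,0 \right)}\right) + 6\right) 254 = 6 \left(3 + \left(3 \cdot 0 - 2\right)\right) \left(\left(6 \left(-3\right) + 0 \cdot 1\right) + 6\right) 254 = 6 \left(3 + \left(0 - 2\right)\right) \left(\left(-18 + 0\right) + 6\right) 254 = 6 \left(3 - 2\right) \left(-18 + 6\right) 254 = 6 \cdot 1 \left(-12\right) 254 = 6 \left(-12\right) 254 = \left(-72\right) 254 = -18288$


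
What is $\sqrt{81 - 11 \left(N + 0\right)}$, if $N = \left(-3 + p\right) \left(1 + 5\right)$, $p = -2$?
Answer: $\sqrt{411} \approx 20.273$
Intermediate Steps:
$N = -30$ ($N = \left(-3 - 2\right) \left(1 + 5\right) = \left(-5\right) 6 = -30$)
$\sqrt{81 - 11 \left(N + 0\right)} = \sqrt{81 - 11 \left(-30 + 0\right)} = \sqrt{81 - -330} = \sqrt{81 + 330} = \sqrt{411}$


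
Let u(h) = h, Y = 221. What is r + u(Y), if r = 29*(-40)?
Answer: -939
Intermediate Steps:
r = -1160
r + u(Y) = -1160 + 221 = -939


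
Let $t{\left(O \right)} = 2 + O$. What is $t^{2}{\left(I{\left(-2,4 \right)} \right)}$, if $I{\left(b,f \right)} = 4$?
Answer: $36$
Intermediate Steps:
$t^{2}{\left(I{\left(-2,4 \right)} \right)} = \left(2 + 4\right)^{2} = 6^{2} = 36$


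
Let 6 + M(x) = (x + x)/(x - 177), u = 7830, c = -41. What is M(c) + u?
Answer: 852857/109 ≈ 7824.4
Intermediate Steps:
M(x) = -6 + 2*x/(-177 + x) (M(x) = -6 + (x + x)/(x - 177) = -6 + (2*x)/(-177 + x) = -6 + 2*x/(-177 + x))
M(c) + u = 2*(531 - 2*(-41))/(-177 - 41) + 7830 = 2*(531 + 82)/(-218) + 7830 = 2*(-1/218)*613 + 7830 = -613/109 + 7830 = 852857/109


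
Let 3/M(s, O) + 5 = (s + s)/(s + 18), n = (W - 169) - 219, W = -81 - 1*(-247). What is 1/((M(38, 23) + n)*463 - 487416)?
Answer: -17/10039916 ≈ -1.6932e-6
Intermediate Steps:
W = 166 (W = -81 + 247 = 166)
n = -222 (n = (166 - 169) - 219 = -3 - 219 = -222)
M(s, O) = 3/(-5 + 2*s/(18 + s)) (M(s, O) = 3/(-5 + (s + s)/(s + 18)) = 3/(-5 + (2*s)/(18 + s)) = 3/(-5 + 2*s/(18 + s)))
1/((M(38, 23) + n)*463 - 487416) = 1/(((-18 - 1*38)/(30 + 38) - 222)*463 - 487416) = 1/(((-18 - 38)/68 - 222)*463 - 487416) = 1/(((1/68)*(-56) - 222)*463 - 487416) = 1/((-14/17 - 222)*463 - 487416) = 1/(-3788/17*463 - 487416) = 1/(-1753844/17 - 487416) = 1/(-10039916/17) = -17/10039916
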